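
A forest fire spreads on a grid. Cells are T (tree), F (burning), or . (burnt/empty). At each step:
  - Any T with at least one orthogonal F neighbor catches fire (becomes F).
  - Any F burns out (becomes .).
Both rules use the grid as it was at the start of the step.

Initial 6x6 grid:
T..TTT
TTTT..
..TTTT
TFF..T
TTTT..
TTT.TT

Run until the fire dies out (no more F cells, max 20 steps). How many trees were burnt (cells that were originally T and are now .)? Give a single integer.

Answer: 21

Derivation:
Step 1: +4 fires, +2 burnt (F count now 4)
Step 2: +6 fires, +4 burnt (F count now 6)
Step 3: +4 fires, +6 burnt (F count now 4)
Step 4: +3 fires, +4 burnt (F count now 3)
Step 5: +3 fires, +3 burnt (F count now 3)
Step 6: +1 fires, +3 burnt (F count now 1)
Step 7: +0 fires, +1 burnt (F count now 0)
Fire out after step 7
Initially T: 23, now '.': 34
Total burnt (originally-T cells now '.'): 21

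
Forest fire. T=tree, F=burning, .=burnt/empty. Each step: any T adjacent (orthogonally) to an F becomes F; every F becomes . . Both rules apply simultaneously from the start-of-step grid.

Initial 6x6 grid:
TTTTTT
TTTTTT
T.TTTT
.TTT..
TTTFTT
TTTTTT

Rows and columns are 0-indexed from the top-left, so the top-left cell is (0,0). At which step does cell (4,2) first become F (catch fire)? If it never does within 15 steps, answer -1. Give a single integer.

Step 1: cell (4,2)='F' (+4 fires, +1 burnt)
  -> target ignites at step 1
Step 2: cell (4,2)='.' (+6 fires, +4 burnt)
Step 3: cell (4,2)='.' (+7 fires, +6 burnt)
Step 4: cell (4,2)='.' (+5 fires, +7 burnt)
Step 5: cell (4,2)='.' (+4 fires, +5 burnt)
Step 6: cell (4,2)='.' (+3 fires, +4 burnt)
Step 7: cell (4,2)='.' (+2 fires, +3 burnt)
Step 8: cell (4,2)='.' (+0 fires, +2 burnt)
  fire out at step 8

1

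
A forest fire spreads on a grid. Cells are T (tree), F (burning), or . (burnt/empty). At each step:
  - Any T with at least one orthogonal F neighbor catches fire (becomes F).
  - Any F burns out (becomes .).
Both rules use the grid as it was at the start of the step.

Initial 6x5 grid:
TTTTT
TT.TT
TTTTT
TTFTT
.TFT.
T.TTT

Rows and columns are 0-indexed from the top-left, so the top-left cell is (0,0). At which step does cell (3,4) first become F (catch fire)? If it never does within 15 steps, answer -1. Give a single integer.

Step 1: cell (3,4)='T' (+6 fires, +2 burnt)
Step 2: cell (3,4)='F' (+5 fires, +6 burnt)
  -> target ignites at step 2
Step 3: cell (3,4)='.' (+5 fires, +5 burnt)
Step 4: cell (3,4)='.' (+4 fires, +5 burnt)
Step 5: cell (3,4)='.' (+3 fires, +4 burnt)
Step 6: cell (3,4)='.' (+0 fires, +3 burnt)
  fire out at step 6

2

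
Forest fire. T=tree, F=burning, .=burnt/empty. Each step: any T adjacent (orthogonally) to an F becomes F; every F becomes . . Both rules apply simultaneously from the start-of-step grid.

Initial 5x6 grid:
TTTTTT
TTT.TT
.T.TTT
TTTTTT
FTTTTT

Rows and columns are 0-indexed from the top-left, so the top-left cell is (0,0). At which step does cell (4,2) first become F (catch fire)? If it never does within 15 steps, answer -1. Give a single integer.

Step 1: cell (4,2)='T' (+2 fires, +1 burnt)
Step 2: cell (4,2)='F' (+2 fires, +2 burnt)
  -> target ignites at step 2
Step 3: cell (4,2)='.' (+3 fires, +2 burnt)
Step 4: cell (4,2)='.' (+3 fires, +3 burnt)
Step 5: cell (4,2)='.' (+6 fires, +3 burnt)
Step 6: cell (4,2)='.' (+4 fires, +6 burnt)
Step 7: cell (4,2)='.' (+3 fires, +4 burnt)
Step 8: cell (4,2)='.' (+2 fires, +3 burnt)
Step 9: cell (4,2)='.' (+1 fires, +2 burnt)
Step 10: cell (4,2)='.' (+0 fires, +1 burnt)
  fire out at step 10

2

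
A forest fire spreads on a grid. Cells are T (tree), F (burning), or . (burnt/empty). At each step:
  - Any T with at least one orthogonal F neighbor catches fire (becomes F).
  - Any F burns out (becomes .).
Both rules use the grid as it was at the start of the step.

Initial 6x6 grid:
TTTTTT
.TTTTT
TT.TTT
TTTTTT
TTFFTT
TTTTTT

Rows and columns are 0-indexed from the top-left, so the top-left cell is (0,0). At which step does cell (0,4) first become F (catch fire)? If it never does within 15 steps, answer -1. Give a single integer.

Step 1: cell (0,4)='T' (+6 fires, +2 burnt)
Step 2: cell (0,4)='T' (+7 fires, +6 burnt)
Step 3: cell (0,4)='T' (+7 fires, +7 burnt)
Step 4: cell (0,4)='T' (+6 fires, +7 burnt)
Step 5: cell (0,4)='F' (+4 fires, +6 burnt)
  -> target ignites at step 5
Step 6: cell (0,4)='.' (+2 fires, +4 burnt)
Step 7: cell (0,4)='.' (+0 fires, +2 burnt)
  fire out at step 7

5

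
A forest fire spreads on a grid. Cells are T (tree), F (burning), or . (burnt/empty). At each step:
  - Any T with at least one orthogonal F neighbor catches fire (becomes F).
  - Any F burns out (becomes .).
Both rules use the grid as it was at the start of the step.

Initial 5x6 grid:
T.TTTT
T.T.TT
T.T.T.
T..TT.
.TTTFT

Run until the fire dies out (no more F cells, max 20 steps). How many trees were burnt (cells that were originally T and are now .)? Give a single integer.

Step 1: +3 fires, +1 burnt (F count now 3)
Step 2: +3 fires, +3 burnt (F count now 3)
Step 3: +2 fires, +3 burnt (F count now 2)
Step 4: +2 fires, +2 burnt (F count now 2)
Step 5: +2 fires, +2 burnt (F count now 2)
Step 6: +1 fires, +2 burnt (F count now 1)
Step 7: +1 fires, +1 burnt (F count now 1)
Step 8: +1 fires, +1 burnt (F count now 1)
Step 9: +0 fires, +1 burnt (F count now 0)
Fire out after step 9
Initially T: 19, now '.': 26
Total burnt (originally-T cells now '.'): 15

Answer: 15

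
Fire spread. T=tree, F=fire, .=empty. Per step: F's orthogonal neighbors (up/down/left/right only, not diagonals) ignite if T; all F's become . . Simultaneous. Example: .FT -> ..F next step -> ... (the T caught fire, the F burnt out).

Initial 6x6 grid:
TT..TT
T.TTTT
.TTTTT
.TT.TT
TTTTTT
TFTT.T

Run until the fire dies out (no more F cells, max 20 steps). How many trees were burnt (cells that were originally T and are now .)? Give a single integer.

Answer: 25

Derivation:
Step 1: +3 fires, +1 burnt (F count now 3)
Step 2: +4 fires, +3 burnt (F count now 4)
Step 3: +3 fires, +4 burnt (F count now 3)
Step 4: +2 fires, +3 burnt (F count now 2)
Step 5: +4 fires, +2 burnt (F count now 4)
Step 6: +4 fires, +4 burnt (F count now 4)
Step 7: +2 fires, +4 burnt (F count now 2)
Step 8: +2 fires, +2 burnt (F count now 2)
Step 9: +1 fires, +2 burnt (F count now 1)
Step 10: +0 fires, +1 burnt (F count now 0)
Fire out after step 10
Initially T: 28, now '.': 33
Total burnt (originally-T cells now '.'): 25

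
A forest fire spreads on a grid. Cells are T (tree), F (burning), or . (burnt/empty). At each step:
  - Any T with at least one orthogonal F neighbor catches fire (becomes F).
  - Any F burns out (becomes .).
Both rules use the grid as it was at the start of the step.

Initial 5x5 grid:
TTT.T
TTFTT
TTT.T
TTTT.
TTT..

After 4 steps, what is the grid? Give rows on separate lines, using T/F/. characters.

Step 1: 4 trees catch fire, 1 burn out
  TTF.T
  TF.FT
  TTF.T
  TTTT.
  TTT..
Step 2: 5 trees catch fire, 4 burn out
  TF..T
  F...F
  TF..T
  TTFT.
  TTT..
Step 3: 7 trees catch fire, 5 burn out
  F...F
  .....
  F...F
  TF.F.
  TTF..
Step 4: 2 trees catch fire, 7 burn out
  .....
  .....
  .....
  F....
  TF...

.....
.....
.....
F....
TF...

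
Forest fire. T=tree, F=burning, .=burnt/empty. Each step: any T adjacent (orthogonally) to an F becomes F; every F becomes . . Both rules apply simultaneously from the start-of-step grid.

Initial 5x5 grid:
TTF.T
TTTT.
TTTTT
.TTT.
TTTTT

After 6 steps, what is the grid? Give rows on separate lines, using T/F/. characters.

Step 1: 2 trees catch fire, 1 burn out
  TF..T
  TTFT.
  TTTTT
  .TTT.
  TTTTT
Step 2: 4 trees catch fire, 2 burn out
  F...T
  TF.F.
  TTFTT
  .TTT.
  TTTTT
Step 3: 4 trees catch fire, 4 burn out
  ....T
  F....
  TF.FT
  .TFT.
  TTTTT
Step 4: 5 trees catch fire, 4 burn out
  ....T
  .....
  F...F
  .F.F.
  TTFTT
Step 5: 2 trees catch fire, 5 burn out
  ....T
  .....
  .....
  .....
  TF.FT
Step 6: 2 trees catch fire, 2 burn out
  ....T
  .....
  .....
  .....
  F...F

....T
.....
.....
.....
F...F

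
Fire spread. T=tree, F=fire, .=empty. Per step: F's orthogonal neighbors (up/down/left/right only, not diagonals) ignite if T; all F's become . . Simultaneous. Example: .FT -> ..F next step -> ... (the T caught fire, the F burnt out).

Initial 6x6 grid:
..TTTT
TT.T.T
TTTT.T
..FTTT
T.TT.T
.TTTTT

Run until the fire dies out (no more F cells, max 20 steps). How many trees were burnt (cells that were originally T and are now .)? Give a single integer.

Step 1: +3 fires, +1 burnt (F count now 3)
Step 2: +5 fires, +3 burnt (F count now 5)
Step 3: +6 fires, +5 burnt (F count now 6)
Step 4: +5 fires, +6 burnt (F count now 5)
Step 5: +4 fires, +5 burnt (F count now 4)
Step 6: +1 fires, +4 burnt (F count now 1)
Step 7: +0 fires, +1 burnt (F count now 0)
Fire out after step 7
Initially T: 25, now '.': 35
Total burnt (originally-T cells now '.'): 24

Answer: 24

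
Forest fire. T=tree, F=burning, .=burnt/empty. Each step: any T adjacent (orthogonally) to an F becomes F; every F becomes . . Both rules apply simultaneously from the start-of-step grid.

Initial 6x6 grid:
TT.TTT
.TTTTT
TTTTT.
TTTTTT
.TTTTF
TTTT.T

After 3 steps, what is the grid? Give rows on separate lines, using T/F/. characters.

Step 1: 3 trees catch fire, 1 burn out
  TT.TTT
  .TTTTT
  TTTTT.
  TTTTTF
  .TTTF.
  TTTT.F
Step 2: 2 trees catch fire, 3 burn out
  TT.TTT
  .TTTTT
  TTTTT.
  TTTTF.
  .TTF..
  TTTT..
Step 3: 4 trees catch fire, 2 burn out
  TT.TTT
  .TTTTT
  TTTTF.
  TTTF..
  .TF...
  TTTF..

TT.TTT
.TTTTT
TTTTF.
TTTF..
.TF...
TTTF..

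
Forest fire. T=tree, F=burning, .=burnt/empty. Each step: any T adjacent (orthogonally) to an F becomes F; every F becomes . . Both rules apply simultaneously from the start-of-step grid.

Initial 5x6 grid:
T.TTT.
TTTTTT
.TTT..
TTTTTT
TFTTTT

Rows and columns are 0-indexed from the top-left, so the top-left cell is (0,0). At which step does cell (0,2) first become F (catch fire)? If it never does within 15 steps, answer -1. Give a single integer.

Step 1: cell (0,2)='T' (+3 fires, +1 burnt)
Step 2: cell (0,2)='T' (+4 fires, +3 burnt)
Step 3: cell (0,2)='T' (+4 fires, +4 burnt)
Step 4: cell (0,2)='T' (+5 fires, +4 burnt)
Step 5: cell (0,2)='F' (+4 fires, +5 burnt)
  -> target ignites at step 5
Step 6: cell (0,2)='.' (+2 fires, +4 burnt)
Step 7: cell (0,2)='.' (+2 fires, +2 burnt)
Step 8: cell (0,2)='.' (+0 fires, +2 burnt)
  fire out at step 8

5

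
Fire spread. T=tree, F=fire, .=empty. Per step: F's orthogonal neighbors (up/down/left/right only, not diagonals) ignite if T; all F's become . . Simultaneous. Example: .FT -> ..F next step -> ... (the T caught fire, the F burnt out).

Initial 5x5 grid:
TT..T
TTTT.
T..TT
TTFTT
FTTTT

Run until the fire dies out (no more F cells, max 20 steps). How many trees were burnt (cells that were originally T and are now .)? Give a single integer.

Answer: 17

Derivation:
Step 1: +5 fires, +2 burnt (F count now 5)
Step 2: +4 fires, +5 burnt (F count now 4)
Step 3: +4 fires, +4 burnt (F count now 4)
Step 4: +3 fires, +4 burnt (F count now 3)
Step 5: +1 fires, +3 burnt (F count now 1)
Step 6: +0 fires, +1 burnt (F count now 0)
Fire out after step 6
Initially T: 18, now '.': 24
Total burnt (originally-T cells now '.'): 17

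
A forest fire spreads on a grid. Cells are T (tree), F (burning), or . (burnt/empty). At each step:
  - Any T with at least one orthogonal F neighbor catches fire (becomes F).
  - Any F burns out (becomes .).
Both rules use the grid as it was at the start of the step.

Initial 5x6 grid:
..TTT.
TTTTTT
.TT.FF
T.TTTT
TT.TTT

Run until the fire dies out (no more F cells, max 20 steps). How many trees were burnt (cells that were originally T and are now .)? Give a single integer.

Answer: 18

Derivation:
Step 1: +4 fires, +2 burnt (F count now 4)
Step 2: +5 fires, +4 burnt (F count now 5)
Step 3: +4 fires, +5 burnt (F count now 4)
Step 4: +3 fires, +4 burnt (F count now 3)
Step 5: +2 fires, +3 burnt (F count now 2)
Step 6: +0 fires, +2 burnt (F count now 0)
Fire out after step 6
Initially T: 21, now '.': 27
Total burnt (originally-T cells now '.'): 18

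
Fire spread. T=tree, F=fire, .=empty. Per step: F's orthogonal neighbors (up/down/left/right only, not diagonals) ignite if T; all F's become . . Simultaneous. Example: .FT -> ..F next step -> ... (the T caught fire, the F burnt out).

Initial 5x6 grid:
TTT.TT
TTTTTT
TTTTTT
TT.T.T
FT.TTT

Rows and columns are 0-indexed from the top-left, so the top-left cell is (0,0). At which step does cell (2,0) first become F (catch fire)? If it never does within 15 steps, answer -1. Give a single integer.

Step 1: cell (2,0)='T' (+2 fires, +1 burnt)
Step 2: cell (2,0)='F' (+2 fires, +2 burnt)
  -> target ignites at step 2
Step 3: cell (2,0)='.' (+2 fires, +2 burnt)
Step 4: cell (2,0)='.' (+3 fires, +2 burnt)
Step 5: cell (2,0)='.' (+3 fires, +3 burnt)
Step 6: cell (2,0)='.' (+4 fires, +3 burnt)
Step 7: cell (2,0)='.' (+3 fires, +4 burnt)
Step 8: cell (2,0)='.' (+4 fires, +3 burnt)
Step 9: cell (2,0)='.' (+2 fires, +4 burnt)
Step 10: cell (2,0)='.' (+0 fires, +2 burnt)
  fire out at step 10

2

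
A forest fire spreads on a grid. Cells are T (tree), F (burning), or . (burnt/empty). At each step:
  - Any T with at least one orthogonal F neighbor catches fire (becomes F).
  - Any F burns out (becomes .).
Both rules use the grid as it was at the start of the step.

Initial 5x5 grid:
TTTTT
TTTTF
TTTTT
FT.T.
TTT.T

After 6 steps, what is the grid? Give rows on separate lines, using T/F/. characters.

Step 1: 6 trees catch fire, 2 burn out
  TTTTF
  TTTF.
  FTTTF
  .F.T.
  FTT.T
Step 2: 6 trees catch fire, 6 burn out
  TTTF.
  FTF..
  .FTF.
  ...T.
  .FT.T
Step 3: 6 trees catch fire, 6 burn out
  FTF..
  .F...
  ..F..
  ...F.
  ..F.T
Step 4: 1 trees catch fire, 6 burn out
  .F...
  .....
  .....
  .....
  ....T
Step 5: 0 trees catch fire, 1 burn out
  .....
  .....
  .....
  .....
  ....T
Step 6: 0 trees catch fire, 0 burn out
  .....
  .....
  .....
  .....
  ....T

.....
.....
.....
.....
....T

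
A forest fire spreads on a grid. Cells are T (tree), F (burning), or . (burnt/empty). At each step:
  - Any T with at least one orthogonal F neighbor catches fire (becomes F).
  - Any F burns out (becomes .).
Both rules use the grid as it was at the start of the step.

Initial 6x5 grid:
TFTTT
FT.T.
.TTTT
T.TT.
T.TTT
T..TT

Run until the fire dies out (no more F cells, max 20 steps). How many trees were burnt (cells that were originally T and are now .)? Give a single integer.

Step 1: +3 fires, +2 burnt (F count now 3)
Step 2: +2 fires, +3 burnt (F count now 2)
Step 3: +3 fires, +2 burnt (F count now 3)
Step 4: +2 fires, +3 burnt (F count now 2)
Step 5: +3 fires, +2 burnt (F count now 3)
Step 6: +1 fires, +3 burnt (F count now 1)
Step 7: +2 fires, +1 burnt (F count now 2)
Step 8: +1 fires, +2 burnt (F count now 1)
Step 9: +0 fires, +1 burnt (F count now 0)
Fire out after step 9
Initially T: 20, now '.': 27
Total burnt (originally-T cells now '.'): 17

Answer: 17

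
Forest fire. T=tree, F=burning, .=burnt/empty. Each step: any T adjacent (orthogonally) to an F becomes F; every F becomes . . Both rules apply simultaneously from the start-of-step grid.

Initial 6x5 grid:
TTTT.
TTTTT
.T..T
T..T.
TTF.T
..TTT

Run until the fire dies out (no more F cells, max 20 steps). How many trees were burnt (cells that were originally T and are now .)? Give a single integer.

Step 1: +2 fires, +1 burnt (F count now 2)
Step 2: +2 fires, +2 burnt (F count now 2)
Step 3: +2 fires, +2 burnt (F count now 2)
Step 4: +1 fires, +2 burnt (F count now 1)
Step 5: +0 fires, +1 burnt (F count now 0)
Fire out after step 5
Initially T: 19, now '.': 18
Total burnt (originally-T cells now '.'): 7

Answer: 7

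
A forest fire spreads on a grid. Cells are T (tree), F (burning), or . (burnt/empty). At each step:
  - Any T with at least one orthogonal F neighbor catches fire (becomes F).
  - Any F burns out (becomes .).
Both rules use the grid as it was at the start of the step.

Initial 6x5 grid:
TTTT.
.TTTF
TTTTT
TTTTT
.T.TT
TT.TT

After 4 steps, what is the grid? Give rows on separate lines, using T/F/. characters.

Step 1: 2 trees catch fire, 1 burn out
  TTTT.
  .TTF.
  TTTTF
  TTTTT
  .T.TT
  TT.TT
Step 2: 4 trees catch fire, 2 burn out
  TTTF.
  .TF..
  TTTF.
  TTTTF
  .T.TT
  TT.TT
Step 3: 5 trees catch fire, 4 burn out
  TTF..
  .F...
  TTF..
  TTTF.
  .T.TF
  TT.TT
Step 4: 5 trees catch fire, 5 burn out
  TF...
  .....
  TF...
  TTF..
  .T.F.
  TT.TF

TF...
.....
TF...
TTF..
.T.F.
TT.TF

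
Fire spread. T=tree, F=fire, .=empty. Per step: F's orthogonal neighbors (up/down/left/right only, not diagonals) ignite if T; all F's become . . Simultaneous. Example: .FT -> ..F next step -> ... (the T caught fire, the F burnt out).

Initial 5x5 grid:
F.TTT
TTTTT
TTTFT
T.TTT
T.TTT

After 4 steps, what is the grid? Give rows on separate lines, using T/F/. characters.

Step 1: 5 trees catch fire, 2 burn out
  ..TTT
  FTTFT
  TTF.F
  T.TFT
  T.TTT
Step 2: 9 trees catch fire, 5 burn out
  ..TFT
  .FF.F
  FF...
  T.F.F
  T.TFT
Step 3: 5 trees catch fire, 9 burn out
  ..F.F
  .....
  .....
  F....
  T.F.F
Step 4: 1 trees catch fire, 5 burn out
  .....
  .....
  .....
  .....
  F....

.....
.....
.....
.....
F....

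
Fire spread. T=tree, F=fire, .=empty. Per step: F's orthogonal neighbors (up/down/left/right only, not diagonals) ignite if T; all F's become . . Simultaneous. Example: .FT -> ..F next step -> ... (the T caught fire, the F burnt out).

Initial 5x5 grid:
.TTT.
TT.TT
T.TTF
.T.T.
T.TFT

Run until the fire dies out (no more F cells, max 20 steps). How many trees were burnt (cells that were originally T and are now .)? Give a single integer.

Step 1: +5 fires, +2 burnt (F count now 5)
Step 2: +2 fires, +5 burnt (F count now 2)
Step 3: +1 fires, +2 burnt (F count now 1)
Step 4: +1 fires, +1 burnt (F count now 1)
Step 5: +1 fires, +1 burnt (F count now 1)
Step 6: +1 fires, +1 burnt (F count now 1)
Step 7: +1 fires, +1 burnt (F count now 1)
Step 8: +1 fires, +1 burnt (F count now 1)
Step 9: +0 fires, +1 burnt (F count now 0)
Fire out after step 9
Initially T: 15, now '.': 23
Total burnt (originally-T cells now '.'): 13

Answer: 13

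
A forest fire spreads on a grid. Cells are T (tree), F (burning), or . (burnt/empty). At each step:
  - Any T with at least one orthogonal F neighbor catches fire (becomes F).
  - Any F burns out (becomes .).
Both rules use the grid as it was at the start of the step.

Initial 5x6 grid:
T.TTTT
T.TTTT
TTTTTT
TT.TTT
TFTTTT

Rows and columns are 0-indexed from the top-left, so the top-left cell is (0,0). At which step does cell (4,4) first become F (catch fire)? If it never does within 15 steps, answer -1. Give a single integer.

Step 1: cell (4,4)='T' (+3 fires, +1 burnt)
Step 2: cell (4,4)='T' (+3 fires, +3 burnt)
Step 3: cell (4,4)='F' (+4 fires, +3 burnt)
  -> target ignites at step 3
Step 4: cell (4,4)='.' (+5 fires, +4 burnt)
Step 5: cell (4,4)='.' (+5 fires, +5 burnt)
Step 6: cell (4,4)='.' (+3 fires, +5 burnt)
Step 7: cell (4,4)='.' (+2 fires, +3 burnt)
Step 8: cell (4,4)='.' (+1 fires, +2 burnt)
Step 9: cell (4,4)='.' (+0 fires, +1 burnt)
  fire out at step 9

3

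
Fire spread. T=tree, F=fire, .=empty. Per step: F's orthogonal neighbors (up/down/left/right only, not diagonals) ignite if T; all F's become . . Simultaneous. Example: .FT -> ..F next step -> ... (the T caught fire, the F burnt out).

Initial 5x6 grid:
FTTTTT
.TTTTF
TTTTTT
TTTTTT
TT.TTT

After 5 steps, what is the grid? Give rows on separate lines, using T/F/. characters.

Step 1: 4 trees catch fire, 2 burn out
  .FTTTF
  .TTTF.
  TTTTTF
  TTTTTT
  TT.TTT
Step 2: 6 trees catch fire, 4 burn out
  ..FTF.
  .FTF..
  TTTTF.
  TTTTTF
  TT.TTT
Step 3: 6 trees catch fire, 6 burn out
  ...F..
  ..F...
  TFTF..
  TTTTF.
  TT.TTF
Step 4: 5 trees catch fire, 6 burn out
  ......
  ......
  F.F...
  TFTF..
  TT.TF.
Step 5: 4 trees catch fire, 5 burn out
  ......
  ......
  ......
  F.F...
  TF.F..

......
......
......
F.F...
TF.F..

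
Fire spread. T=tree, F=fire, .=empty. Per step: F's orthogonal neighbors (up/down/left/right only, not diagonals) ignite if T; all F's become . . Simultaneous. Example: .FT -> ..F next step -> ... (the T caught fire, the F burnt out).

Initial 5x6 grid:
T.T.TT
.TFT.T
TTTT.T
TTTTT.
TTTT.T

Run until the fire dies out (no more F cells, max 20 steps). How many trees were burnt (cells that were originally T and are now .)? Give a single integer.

Step 1: +4 fires, +1 burnt (F count now 4)
Step 2: +3 fires, +4 burnt (F count now 3)
Step 3: +4 fires, +3 burnt (F count now 4)
Step 4: +4 fires, +4 burnt (F count now 4)
Step 5: +1 fires, +4 burnt (F count now 1)
Step 6: +0 fires, +1 burnt (F count now 0)
Fire out after step 6
Initially T: 22, now '.': 24
Total burnt (originally-T cells now '.'): 16

Answer: 16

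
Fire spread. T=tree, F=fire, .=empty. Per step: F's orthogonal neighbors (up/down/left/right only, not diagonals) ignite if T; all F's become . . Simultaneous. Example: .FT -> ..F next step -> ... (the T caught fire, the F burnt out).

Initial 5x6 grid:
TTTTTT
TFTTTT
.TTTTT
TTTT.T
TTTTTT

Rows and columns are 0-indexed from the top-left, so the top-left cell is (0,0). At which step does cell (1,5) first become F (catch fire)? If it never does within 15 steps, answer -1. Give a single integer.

Step 1: cell (1,5)='T' (+4 fires, +1 burnt)
Step 2: cell (1,5)='T' (+5 fires, +4 burnt)
Step 3: cell (1,5)='T' (+6 fires, +5 burnt)
Step 4: cell (1,5)='F' (+6 fires, +6 burnt)
  -> target ignites at step 4
Step 5: cell (1,5)='.' (+3 fires, +6 burnt)
Step 6: cell (1,5)='.' (+2 fires, +3 burnt)
Step 7: cell (1,5)='.' (+1 fires, +2 burnt)
Step 8: cell (1,5)='.' (+0 fires, +1 burnt)
  fire out at step 8

4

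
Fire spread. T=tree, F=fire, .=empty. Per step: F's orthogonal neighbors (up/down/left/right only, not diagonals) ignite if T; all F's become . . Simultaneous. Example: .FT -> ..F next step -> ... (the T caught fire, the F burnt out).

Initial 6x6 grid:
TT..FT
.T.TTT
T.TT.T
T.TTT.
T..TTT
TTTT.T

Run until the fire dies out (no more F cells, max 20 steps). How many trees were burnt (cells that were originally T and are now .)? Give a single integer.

Step 1: +2 fires, +1 burnt (F count now 2)
Step 2: +2 fires, +2 burnt (F count now 2)
Step 3: +2 fires, +2 burnt (F count now 2)
Step 4: +2 fires, +2 burnt (F count now 2)
Step 5: +3 fires, +2 burnt (F count now 3)
Step 6: +2 fires, +3 burnt (F count now 2)
Step 7: +2 fires, +2 burnt (F count now 2)
Step 8: +2 fires, +2 burnt (F count now 2)
Step 9: +1 fires, +2 burnt (F count now 1)
Step 10: +1 fires, +1 burnt (F count now 1)
Step 11: +1 fires, +1 burnt (F count now 1)
Step 12: +1 fires, +1 burnt (F count now 1)
Step 13: +0 fires, +1 burnt (F count now 0)
Fire out after step 13
Initially T: 24, now '.': 33
Total burnt (originally-T cells now '.'): 21

Answer: 21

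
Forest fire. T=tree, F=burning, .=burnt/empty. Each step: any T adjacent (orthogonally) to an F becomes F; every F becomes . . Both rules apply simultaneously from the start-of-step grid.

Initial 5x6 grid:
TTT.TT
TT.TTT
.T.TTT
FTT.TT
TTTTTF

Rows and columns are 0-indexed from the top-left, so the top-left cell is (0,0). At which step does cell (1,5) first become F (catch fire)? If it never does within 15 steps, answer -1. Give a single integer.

Step 1: cell (1,5)='T' (+4 fires, +2 burnt)
Step 2: cell (1,5)='T' (+6 fires, +4 burnt)
Step 3: cell (1,5)='F' (+4 fires, +6 burnt)
  -> target ignites at step 3
Step 4: cell (1,5)='.' (+5 fires, +4 burnt)
Step 5: cell (1,5)='.' (+4 fires, +5 burnt)
Step 6: cell (1,5)='.' (+0 fires, +4 burnt)
  fire out at step 6

3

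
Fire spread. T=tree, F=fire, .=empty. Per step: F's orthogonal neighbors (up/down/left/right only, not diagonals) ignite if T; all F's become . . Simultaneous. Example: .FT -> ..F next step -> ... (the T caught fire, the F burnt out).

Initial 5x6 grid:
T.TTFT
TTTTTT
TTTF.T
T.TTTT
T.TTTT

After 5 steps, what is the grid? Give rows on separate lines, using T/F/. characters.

Step 1: 6 trees catch fire, 2 burn out
  T.TF.F
  TTTFFT
  TTF..T
  T.TFTT
  T.TTTT
Step 2: 7 trees catch fire, 6 burn out
  T.F...
  TTF..F
  TF...T
  T.F.FT
  T.TFTT
Step 3: 6 trees catch fire, 7 burn out
  T.....
  TF....
  F....F
  T....F
  T.F.FT
Step 4: 3 trees catch fire, 6 burn out
  T.....
  F.....
  ......
  F.....
  T....F
Step 5: 2 trees catch fire, 3 burn out
  F.....
  ......
  ......
  ......
  F.....

F.....
......
......
......
F.....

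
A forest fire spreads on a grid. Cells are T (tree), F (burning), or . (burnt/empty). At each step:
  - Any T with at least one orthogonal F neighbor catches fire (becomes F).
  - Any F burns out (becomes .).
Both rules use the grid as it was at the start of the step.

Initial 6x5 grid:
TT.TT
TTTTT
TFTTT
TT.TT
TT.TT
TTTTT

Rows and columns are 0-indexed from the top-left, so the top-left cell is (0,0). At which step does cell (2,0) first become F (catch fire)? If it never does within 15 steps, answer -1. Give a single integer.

Step 1: cell (2,0)='F' (+4 fires, +1 burnt)
  -> target ignites at step 1
Step 2: cell (2,0)='.' (+6 fires, +4 burnt)
Step 3: cell (2,0)='.' (+6 fires, +6 burnt)
Step 4: cell (2,0)='.' (+6 fires, +6 burnt)
Step 5: cell (2,0)='.' (+3 fires, +6 burnt)
Step 6: cell (2,0)='.' (+1 fires, +3 burnt)
Step 7: cell (2,0)='.' (+0 fires, +1 burnt)
  fire out at step 7

1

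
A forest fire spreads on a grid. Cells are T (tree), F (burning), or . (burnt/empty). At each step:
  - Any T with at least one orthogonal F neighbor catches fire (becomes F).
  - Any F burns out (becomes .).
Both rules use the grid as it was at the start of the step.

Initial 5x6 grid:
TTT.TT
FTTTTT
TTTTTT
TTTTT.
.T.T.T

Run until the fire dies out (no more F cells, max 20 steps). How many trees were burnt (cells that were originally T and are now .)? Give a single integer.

Step 1: +3 fires, +1 burnt (F count now 3)
Step 2: +4 fires, +3 burnt (F count now 4)
Step 3: +4 fires, +4 burnt (F count now 4)
Step 4: +4 fires, +4 burnt (F count now 4)
Step 5: +4 fires, +4 burnt (F count now 4)
Step 6: +4 fires, +4 burnt (F count now 4)
Step 7: +0 fires, +4 burnt (F count now 0)
Fire out after step 7
Initially T: 24, now '.': 29
Total burnt (originally-T cells now '.'): 23

Answer: 23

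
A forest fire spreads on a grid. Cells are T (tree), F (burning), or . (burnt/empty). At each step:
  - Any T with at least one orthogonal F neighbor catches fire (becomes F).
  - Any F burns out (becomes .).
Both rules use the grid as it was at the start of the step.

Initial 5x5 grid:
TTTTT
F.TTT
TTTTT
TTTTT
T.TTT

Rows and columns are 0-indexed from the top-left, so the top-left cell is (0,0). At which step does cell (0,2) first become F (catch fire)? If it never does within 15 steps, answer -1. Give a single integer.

Step 1: cell (0,2)='T' (+2 fires, +1 burnt)
Step 2: cell (0,2)='T' (+3 fires, +2 burnt)
Step 3: cell (0,2)='F' (+4 fires, +3 burnt)
  -> target ignites at step 3
Step 4: cell (0,2)='.' (+4 fires, +4 burnt)
Step 5: cell (0,2)='.' (+5 fires, +4 burnt)
Step 6: cell (0,2)='.' (+3 fires, +5 burnt)
Step 7: cell (0,2)='.' (+1 fires, +3 burnt)
Step 8: cell (0,2)='.' (+0 fires, +1 burnt)
  fire out at step 8

3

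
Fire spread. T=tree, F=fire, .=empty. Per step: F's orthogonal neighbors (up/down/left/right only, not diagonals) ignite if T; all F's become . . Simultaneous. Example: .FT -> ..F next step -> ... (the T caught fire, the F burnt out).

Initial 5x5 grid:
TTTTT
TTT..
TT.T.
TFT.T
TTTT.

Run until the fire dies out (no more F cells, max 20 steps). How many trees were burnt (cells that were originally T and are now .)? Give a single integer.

Answer: 16

Derivation:
Step 1: +4 fires, +1 burnt (F count now 4)
Step 2: +4 fires, +4 burnt (F count now 4)
Step 3: +4 fires, +4 burnt (F count now 4)
Step 4: +2 fires, +4 burnt (F count now 2)
Step 5: +1 fires, +2 burnt (F count now 1)
Step 6: +1 fires, +1 burnt (F count now 1)
Step 7: +0 fires, +1 burnt (F count now 0)
Fire out after step 7
Initially T: 18, now '.': 23
Total burnt (originally-T cells now '.'): 16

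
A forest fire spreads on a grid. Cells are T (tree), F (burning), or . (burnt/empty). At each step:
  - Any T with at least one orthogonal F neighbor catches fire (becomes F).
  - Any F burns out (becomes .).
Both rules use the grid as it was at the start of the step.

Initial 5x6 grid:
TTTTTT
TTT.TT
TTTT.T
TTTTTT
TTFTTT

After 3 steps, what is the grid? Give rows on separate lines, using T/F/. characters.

Step 1: 3 trees catch fire, 1 burn out
  TTTTTT
  TTT.TT
  TTTT.T
  TTFTTT
  TF.FTT
Step 2: 5 trees catch fire, 3 burn out
  TTTTTT
  TTT.TT
  TTFT.T
  TF.FTT
  F...FT
Step 3: 6 trees catch fire, 5 burn out
  TTTTTT
  TTF.TT
  TF.F.T
  F...FT
  .....F

TTTTTT
TTF.TT
TF.F.T
F...FT
.....F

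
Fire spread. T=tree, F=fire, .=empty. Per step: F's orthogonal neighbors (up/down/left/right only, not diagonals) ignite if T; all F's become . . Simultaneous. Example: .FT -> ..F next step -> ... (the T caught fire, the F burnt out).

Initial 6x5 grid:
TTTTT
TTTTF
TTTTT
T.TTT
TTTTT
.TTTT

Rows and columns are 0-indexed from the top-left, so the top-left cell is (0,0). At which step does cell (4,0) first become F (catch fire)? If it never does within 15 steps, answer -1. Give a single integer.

Step 1: cell (4,0)='T' (+3 fires, +1 burnt)
Step 2: cell (4,0)='T' (+4 fires, +3 burnt)
Step 3: cell (4,0)='T' (+5 fires, +4 burnt)
Step 4: cell (4,0)='T' (+6 fires, +5 burnt)
Step 5: cell (4,0)='T' (+4 fires, +6 burnt)
Step 6: cell (4,0)='T' (+3 fires, +4 burnt)
Step 7: cell (4,0)='F' (+2 fires, +3 burnt)
  -> target ignites at step 7
Step 8: cell (4,0)='.' (+0 fires, +2 burnt)
  fire out at step 8

7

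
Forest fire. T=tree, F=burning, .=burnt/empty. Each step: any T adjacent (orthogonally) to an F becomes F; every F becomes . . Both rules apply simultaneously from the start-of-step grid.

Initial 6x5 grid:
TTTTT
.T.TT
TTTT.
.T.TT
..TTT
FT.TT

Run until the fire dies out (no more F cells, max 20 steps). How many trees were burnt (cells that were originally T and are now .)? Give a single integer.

Answer: 1

Derivation:
Step 1: +1 fires, +1 burnt (F count now 1)
Step 2: +0 fires, +1 burnt (F count now 0)
Fire out after step 2
Initially T: 21, now '.': 10
Total burnt (originally-T cells now '.'): 1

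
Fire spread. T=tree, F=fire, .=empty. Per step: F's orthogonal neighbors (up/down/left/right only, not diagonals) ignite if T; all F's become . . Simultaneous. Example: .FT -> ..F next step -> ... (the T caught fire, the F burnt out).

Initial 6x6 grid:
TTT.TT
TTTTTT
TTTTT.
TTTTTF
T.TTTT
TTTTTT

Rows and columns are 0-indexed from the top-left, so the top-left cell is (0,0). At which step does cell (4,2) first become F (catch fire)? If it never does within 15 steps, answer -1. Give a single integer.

Step 1: cell (4,2)='T' (+2 fires, +1 burnt)
Step 2: cell (4,2)='T' (+4 fires, +2 burnt)
Step 3: cell (4,2)='T' (+5 fires, +4 burnt)
Step 4: cell (4,2)='F' (+7 fires, +5 burnt)
  -> target ignites at step 4
Step 5: cell (4,2)='.' (+5 fires, +7 burnt)
Step 6: cell (4,2)='.' (+5 fires, +5 burnt)
Step 7: cell (4,2)='.' (+3 fires, +5 burnt)
Step 8: cell (4,2)='.' (+1 fires, +3 burnt)
Step 9: cell (4,2)='.' (+0 fires, +1 burnt)
  fire out at step 9

4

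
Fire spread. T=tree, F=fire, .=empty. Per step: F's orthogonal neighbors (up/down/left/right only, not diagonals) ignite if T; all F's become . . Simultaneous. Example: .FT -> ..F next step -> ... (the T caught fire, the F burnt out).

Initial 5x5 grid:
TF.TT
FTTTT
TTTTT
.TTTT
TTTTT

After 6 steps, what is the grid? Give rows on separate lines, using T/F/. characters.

Step 1: 3 trees catch fire, 2 burn out
  F..TT
  .FTTT
  FTTTT
  .TTTT
  TTTTT
Step 2: 2 trees catch fire, 3 burn out
  ...TT
  ..FTT
  .FTTT
  .TTTT
  TTTTT
Step 3: 3 trees catch fire, 2 burn out
  ...TT
  ...FT
  ..FTT
  .FTTT
  TTTTT
Step 4: 5 trees catch fire, 3 burn out
  ...FT
  ....F
  ...FT
  ..FTT
  TFTTT
Step 5: 5 trees catch fire, 5 burn out
  ....F
  .....
  ....F
  ...FT
  F.FTT
Step 6: 2 trees catch fire, 5 burn out
  .....
  .....
  .....
  ....F
  ...FT

.....
.....
.....
....F
...FT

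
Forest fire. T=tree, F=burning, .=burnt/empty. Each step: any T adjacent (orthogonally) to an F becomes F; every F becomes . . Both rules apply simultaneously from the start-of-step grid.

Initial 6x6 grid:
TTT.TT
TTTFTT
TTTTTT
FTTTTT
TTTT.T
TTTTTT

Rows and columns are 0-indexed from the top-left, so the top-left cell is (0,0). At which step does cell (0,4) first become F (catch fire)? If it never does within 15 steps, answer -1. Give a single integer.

Step 1: cell (0,4)='T' (+6 fires, +2 burnt)
Step 2: cell (0,4)='F' (+12 fires, +6 burnt)
  -> target ignites at step 2
Step 3: cell (0,4)='.' (+8 fires, +12 burnt)
Step 4: cell (0,4)='.' (+3 fires, +8 burnt)
Step 5: cell (0,4)='.' (+2 fires, +3 burnt)
Step 6: cell (0,4)='.' (+1 fires, +2 burnt)
Step 7: cell (0,4)='.' (+0 fires, +1 burnt)
  fire out at step 7

2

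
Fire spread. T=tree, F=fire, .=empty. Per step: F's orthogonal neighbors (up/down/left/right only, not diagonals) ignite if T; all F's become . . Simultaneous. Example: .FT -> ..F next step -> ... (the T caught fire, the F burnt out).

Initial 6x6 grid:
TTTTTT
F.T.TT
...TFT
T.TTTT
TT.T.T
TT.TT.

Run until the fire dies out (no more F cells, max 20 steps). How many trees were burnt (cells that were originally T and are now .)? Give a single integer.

Answer: 19

Derivation:
Step 1: +5 fires, +2 burnt (F count now 5)
Step 2: +5 fires, +5 burnt (F count now 5)
Step 3: +6 fires, +5 burnt (F count now 6)
Step 4: +2 fires, +6 burnt (F count now 2)
Step 5: +1 fires, +2 burnt (F count now 1)
Step 6: +0 fires, +1 burnt (F count now 0)
Fire out after step 6
Initially T: 24, now '.': 31
Total burnt (originally-T cells now '.'): 19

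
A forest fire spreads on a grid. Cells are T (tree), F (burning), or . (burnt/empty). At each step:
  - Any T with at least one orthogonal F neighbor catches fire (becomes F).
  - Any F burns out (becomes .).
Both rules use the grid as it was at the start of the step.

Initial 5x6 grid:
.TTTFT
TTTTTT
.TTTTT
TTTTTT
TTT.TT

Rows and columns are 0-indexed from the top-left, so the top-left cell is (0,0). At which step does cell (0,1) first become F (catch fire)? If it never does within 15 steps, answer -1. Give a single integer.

Step 1: cell (0,1)='T' (+3 fires, +1 burnt)
Step 2: cell (0,1)='T' (+4 fires, +3 burnt)
Step 3: cell (0,1)='F' (+5 fires, +4 burnt)
  -> target ignites at step 3
Step 4: cell (0,1)='.' (+5 fires, +5 burnt)
Step 5: cell (0,1)='.' (+4 fires, +5 burnt)
Step 6: cell (0,1)='.' (+2 fires, +4 burnt)
Step 7: cell (0,1)='.' (+2 fires, +2 burnt)
Step 8: cell (0,1)='.' (+1 fires, +2 burnt)
Step 9: cell (0,1)='.' (+0 fires, +1 burnt)
  fire out at step 9

3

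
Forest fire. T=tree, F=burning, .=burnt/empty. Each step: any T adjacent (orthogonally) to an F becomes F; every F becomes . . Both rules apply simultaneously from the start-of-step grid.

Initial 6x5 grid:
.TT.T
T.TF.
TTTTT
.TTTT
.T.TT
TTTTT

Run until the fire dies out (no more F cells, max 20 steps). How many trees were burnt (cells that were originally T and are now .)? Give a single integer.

Answer: 21

Derivation:
Step 1: +2 fires, +1 burnt (F count now 2)
Step 2: +4 fires, +2 burnt (F count now 4)
Step 3: +5 fires, +4 burnt (F count now 5)
Step 4: +4 fires, +5 burnt (F count now 4)
Step 5: +4 fires, +4 burnt (F count now 4)
Step 6: +1 fires, +4 burnt (F count now 1)
Step 7: +1 fires, +1 burnt (F count now 1)
Step 8: +0 fires, +1 burnt (F count now 0)
Fire out after step 8
Initially T: 22, now '.': 29
Total burnt (originally-T cells now '.'): 21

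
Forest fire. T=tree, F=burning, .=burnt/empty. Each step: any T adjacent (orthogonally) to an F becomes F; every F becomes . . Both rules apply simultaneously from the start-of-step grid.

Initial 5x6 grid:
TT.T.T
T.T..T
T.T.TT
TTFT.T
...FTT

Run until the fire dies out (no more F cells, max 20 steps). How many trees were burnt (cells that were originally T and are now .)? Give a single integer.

Step 1: +4 fires, +2 burnt (F count now 4)
Step 2: +3 fires, +4 burnt (F count now 3)
Step 3: +2 fires, +3 burnt (F count now 2)
Step 4: +2 fires, +2 burnt (F count now 2)
Step 5: +3 fires, +2 burnt (F count now 3)
Step 6: +2 fires, +3 burnt (F count now 2)
Step 7: +0 fires, +2 burnt (F count now 0)
Fire out after step 7
Initially T: 17, now '.': 29
Total burnt (originally-T cells now '.'): 16

Answer: 16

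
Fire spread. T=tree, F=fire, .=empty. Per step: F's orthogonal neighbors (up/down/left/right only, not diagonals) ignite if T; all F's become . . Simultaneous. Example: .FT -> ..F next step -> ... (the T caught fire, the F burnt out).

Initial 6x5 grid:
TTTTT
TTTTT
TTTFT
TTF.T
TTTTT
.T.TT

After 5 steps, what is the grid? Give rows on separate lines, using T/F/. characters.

Step 1: 5 trees catch fire, 2 burn out
  TTTTT
  TTTFT
  TTF.F
  TF..T
  TTFTT
  .T.TT
Step 2: 8 trees catch fire, 5 burn out
  TTTFT
  TTF.F
  TF...
  F...F
  TF.FT
  .T.TT
Step 3: 8 trees catch fire, 8 burn out
  TTF.F
  TF...
  F....
  .....
  F...F
  .F.FT
Step 4: 3 trees catch fire, 8 burn out
  TF...
  F....
  .....
  .....
  .....
  ....F
Step 5: 1 trees catch fire, 3 burn out
  F....
  .....
  .....
  .....
  .....
  .....

F....
.....
.....
.....
.....
.....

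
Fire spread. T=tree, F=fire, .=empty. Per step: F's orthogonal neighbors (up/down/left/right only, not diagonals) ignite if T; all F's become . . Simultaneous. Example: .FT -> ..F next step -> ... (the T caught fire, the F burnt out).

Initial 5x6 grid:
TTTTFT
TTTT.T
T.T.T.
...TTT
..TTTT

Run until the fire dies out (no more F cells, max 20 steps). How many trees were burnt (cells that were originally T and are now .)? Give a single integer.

Step 1: +2 fires, +1 burnt (F count now 2)
Step 2: +3 fires, +2 burnt (F count now 3)
Step 3: +2 fires, +3 burnt (F count now 2)
Step 4: +3 fires, +2 burnt (F count now 3)
Step 5: +1 fires, +3 burnt (F count now 1)
Step 6: +1 fires, +1 burnt (F count now 1)
Step 7: +0 fires, +1 burnt (F count now 0)
Fire out after step 7
Initially T: 20, now '.': 22
Total burnt (originally-T cells now '.'): 12

Answer: 12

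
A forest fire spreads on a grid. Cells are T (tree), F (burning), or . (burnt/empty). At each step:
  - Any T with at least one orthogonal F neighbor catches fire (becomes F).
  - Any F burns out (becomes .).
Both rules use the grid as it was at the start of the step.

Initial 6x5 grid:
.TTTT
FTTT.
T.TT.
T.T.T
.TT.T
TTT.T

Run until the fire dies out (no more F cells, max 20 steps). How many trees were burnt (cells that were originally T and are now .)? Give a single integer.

Answer: 17

Derivation:
Step 1: +2 fires, +1 burnt (F count now 2)
Step 2: +3 fires, +2 burnt (F count now 3)
Step 3: +3 fires, +3 burnt (F count now 3)
Step 4: +3 fires, +3 burnt (F count now 3)
Step 5: +2 fires, +3 burnt (F count now 2)
Step 6: +2 fires, +2 burnt (F count now 2)
Step 7: +1 fires, +2 burnt (F count now 1)
Step 8: +1 fires, +1 burnt (F count now 1)
Step 9: +0 fires, +1 burnt (F count now 0)
Fire out after step 9
Initially T: 20, now '.': 27
Total burnt (originally-T cells now '.'): 17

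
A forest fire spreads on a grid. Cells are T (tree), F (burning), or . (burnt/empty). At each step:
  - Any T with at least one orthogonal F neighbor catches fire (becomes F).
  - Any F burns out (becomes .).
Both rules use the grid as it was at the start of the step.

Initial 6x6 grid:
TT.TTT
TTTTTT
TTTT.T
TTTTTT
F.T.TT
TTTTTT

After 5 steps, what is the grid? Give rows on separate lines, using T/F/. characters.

Step 1: 2 trees catch fire, 1 burn out
  TT.TTT
  TTTTTT
  TTTT.T
  FTTTTT
  ..T.TT
  FTTTTT
Step 2: 3 trees catch fire, 2 burn out
  TT.TTT
  TTTTTT
  FTTT.T
  .FTTTT
  ..T.TT
  .FTTTT
Step 3: 4 trees catch fire, 3 burn out
  TT.TTT
  FTTTTT
  .FTT.T
  ..FTTT
  ..T.TT
  ..FTTT
Step 4: 6 trees catch fire, 4 burn out
  FT.TTT
  .FTTTT
  ..FT.T
  ...FTT
  ..F.TT
  ...FTT
Step 5: 5 trees catch fire, 6 burn out
  .F.TTT
  ..FTTT
  ...F.T
  ....FT
  ....TT
  ....FT

.F.TTT
..FTTT
...F.T
....FT
....TT
....FT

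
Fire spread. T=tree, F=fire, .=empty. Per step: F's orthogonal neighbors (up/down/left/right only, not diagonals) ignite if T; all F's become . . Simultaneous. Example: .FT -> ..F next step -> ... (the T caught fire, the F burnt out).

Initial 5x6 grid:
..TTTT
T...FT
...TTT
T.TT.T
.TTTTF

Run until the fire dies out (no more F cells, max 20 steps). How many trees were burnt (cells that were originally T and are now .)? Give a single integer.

Step 1: +5 fires, +2 burnt (F count now 5)
Step 2: +5 fires, +5 burnt (F count now 5)
Step 3: +3 fires, +5 burnt (F count now 3)
Step 4: +2 fires, +3 burnt (F count now 2)
Step 5: +0 fires, +2 burnt (F count now 0)
Fire out after step 5
Initially T: 17, now '.': 28
Total burnt (originally-T cells now '.'): 15

Answer: 15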